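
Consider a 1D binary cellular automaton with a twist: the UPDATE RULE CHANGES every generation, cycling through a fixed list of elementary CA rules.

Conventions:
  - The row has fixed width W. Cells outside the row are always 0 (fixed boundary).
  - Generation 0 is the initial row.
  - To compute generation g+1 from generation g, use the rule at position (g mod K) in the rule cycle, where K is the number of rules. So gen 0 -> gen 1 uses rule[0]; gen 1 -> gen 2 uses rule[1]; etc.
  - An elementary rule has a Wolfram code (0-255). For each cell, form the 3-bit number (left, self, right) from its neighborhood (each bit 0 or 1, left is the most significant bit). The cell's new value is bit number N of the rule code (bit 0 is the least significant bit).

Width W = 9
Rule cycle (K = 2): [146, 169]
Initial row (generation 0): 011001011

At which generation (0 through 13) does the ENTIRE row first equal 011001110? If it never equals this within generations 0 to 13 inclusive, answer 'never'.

Gen 0: 011001011
Gen 1 (rule 146): 100110000
Gen 2 (rule 169): 000100111
Gen 3 (rule 146): 001011010
Gen 4 (rule 169): 100110100
Gen 5 (rule 146): 011000010
Gen 6 (rule 169): 010011000
Gen 7 (rule 146): 101100100
Gen 8 (rule 169): 011000001
Gen 9 (rule 146): 100100010
Gen 10 (rule 169): 000001000
Gen 11 (rule 146): 000010100
Gen 12 (rule 169): 111001001
Gen 13 (rule 146): 010110110

Answer: never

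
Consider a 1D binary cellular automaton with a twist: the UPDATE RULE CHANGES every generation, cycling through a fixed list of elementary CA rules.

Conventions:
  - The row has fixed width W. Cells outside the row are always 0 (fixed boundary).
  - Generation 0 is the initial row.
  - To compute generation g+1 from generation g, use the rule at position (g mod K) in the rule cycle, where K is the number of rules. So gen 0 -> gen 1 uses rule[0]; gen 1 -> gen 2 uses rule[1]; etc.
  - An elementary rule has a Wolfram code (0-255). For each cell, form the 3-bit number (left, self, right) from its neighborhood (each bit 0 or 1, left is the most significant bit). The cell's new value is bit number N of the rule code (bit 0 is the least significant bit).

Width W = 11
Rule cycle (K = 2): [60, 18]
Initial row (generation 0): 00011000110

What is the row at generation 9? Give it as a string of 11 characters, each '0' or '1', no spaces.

Gen 0: 00011000110
Gen 1 (rule 60): 00010100101
Gen 2 (rule 18): 00100011000
Gen 3 (rule 60): 00110010100
Gen 4 (rule 18): 01001100010
Gen 5 (rule 60): 01101010011
Gen 6 (rule 18): 10000001100
Gen 7 (rule 60): 11000001010
Gen 8 (rule 18): 00100010001
Gen 9 (rule 60): 00110011001

Answer: 00110011001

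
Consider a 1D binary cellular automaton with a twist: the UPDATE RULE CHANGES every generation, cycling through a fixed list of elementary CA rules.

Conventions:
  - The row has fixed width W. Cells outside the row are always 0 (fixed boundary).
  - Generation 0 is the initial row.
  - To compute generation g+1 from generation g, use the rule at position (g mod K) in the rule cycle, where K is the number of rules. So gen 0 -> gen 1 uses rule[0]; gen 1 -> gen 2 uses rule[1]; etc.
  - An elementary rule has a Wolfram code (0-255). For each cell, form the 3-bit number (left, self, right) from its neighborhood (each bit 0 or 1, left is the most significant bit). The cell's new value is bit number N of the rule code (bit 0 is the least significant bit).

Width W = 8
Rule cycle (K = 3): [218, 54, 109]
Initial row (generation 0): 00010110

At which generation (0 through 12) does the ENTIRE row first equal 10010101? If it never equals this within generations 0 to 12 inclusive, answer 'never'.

Gen 0: 00010110
Gen 1 (rule 218): 00100111
Gen 2 (rule 54): 01111000
Gen 3 (rule 109): 01001011
Gen 4 (rule 218): 10110011
Gen 5 (rule 54): 11001100
Gen 6 (rule 109): 11001101
Gen 7 (rule 218): 11111100
Gen 8 (rule 54): 00000010
Gen 9 (rule 109): 11111010
Gen 10 (rule 218): 11111001
Gen 11 (rule 54): 00000111
Gen 12 (rule 109): 11110101

Answer: never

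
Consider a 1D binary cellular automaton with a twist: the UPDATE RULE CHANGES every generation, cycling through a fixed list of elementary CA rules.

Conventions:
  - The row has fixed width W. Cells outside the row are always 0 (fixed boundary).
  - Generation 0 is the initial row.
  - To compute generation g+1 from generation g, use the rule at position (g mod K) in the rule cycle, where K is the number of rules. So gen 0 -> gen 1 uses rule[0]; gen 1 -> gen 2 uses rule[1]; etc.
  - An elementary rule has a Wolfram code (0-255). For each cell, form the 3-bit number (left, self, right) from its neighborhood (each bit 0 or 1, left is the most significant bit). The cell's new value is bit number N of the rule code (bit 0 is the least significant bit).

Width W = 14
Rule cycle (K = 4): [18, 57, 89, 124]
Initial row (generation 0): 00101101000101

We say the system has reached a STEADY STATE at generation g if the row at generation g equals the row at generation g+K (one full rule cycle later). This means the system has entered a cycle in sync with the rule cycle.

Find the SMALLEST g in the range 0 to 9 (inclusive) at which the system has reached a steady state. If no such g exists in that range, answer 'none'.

Gen 0: 00101101000101
Gen 1 (rule 18): 01000000101000
Gen 2 (rule 57): 00111110010111
Gen 3 (rule 89): 10100011000101
Gen 4 (rule 124): 11110011100111
Gen 5 (rule 18): 00001100011000
Gen 6 (rule 57): 11101011010111
Gen 7 (rule 89): 10100011000101
Gen 8 (rule 124): 11110011100111
Gen 9 (rule 18): 00001100011000
Gen 10 (rule 57): 11101011010111
Gen 11 (rule 89): 10100011000101
Gen 12 (rule 124): 11110011100111
Gen 13 (rule 18): 00001100011000

Answer: 3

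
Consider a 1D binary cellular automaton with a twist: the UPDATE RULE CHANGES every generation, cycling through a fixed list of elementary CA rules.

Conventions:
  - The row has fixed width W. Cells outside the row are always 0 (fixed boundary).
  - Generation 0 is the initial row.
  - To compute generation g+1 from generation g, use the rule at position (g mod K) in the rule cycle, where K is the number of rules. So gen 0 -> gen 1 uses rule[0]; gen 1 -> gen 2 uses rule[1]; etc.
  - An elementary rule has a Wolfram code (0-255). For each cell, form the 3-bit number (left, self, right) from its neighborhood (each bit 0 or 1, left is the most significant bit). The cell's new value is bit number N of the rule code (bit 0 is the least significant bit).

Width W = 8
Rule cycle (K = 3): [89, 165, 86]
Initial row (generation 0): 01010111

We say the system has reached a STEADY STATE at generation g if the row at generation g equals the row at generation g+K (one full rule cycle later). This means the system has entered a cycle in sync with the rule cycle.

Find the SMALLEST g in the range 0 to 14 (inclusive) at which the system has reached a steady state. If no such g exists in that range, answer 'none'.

Answer: none

Derivation:
Gen 0: 01010111
Gen 1 (rule 89): 00000101
Gen 2 (rule 165): 11110111
Gen 3 (rule 86): 00010001
Gen 4 (rule 89): 11001100
Gen 5 (rule 165): 00000001
Gen 6 (rule 86): 00000011
Gen 7 (rule 89): 11111011
Gen 8 (rule 165): 01110100
Gen 9 (rule 86): 10010110
Gen 10 (rule 89): 01000111
Gen 11 (rule 165): 01010010
Gen 12 (rule 86): 11011111
Gen 13 (rule 89): 11010001
Gen 14 (rule 165): 00110101
Gen 15 (rule 86): 01010101
Gen 16 (rule 89): 00000000
Gen 17 (rule 165): 11111111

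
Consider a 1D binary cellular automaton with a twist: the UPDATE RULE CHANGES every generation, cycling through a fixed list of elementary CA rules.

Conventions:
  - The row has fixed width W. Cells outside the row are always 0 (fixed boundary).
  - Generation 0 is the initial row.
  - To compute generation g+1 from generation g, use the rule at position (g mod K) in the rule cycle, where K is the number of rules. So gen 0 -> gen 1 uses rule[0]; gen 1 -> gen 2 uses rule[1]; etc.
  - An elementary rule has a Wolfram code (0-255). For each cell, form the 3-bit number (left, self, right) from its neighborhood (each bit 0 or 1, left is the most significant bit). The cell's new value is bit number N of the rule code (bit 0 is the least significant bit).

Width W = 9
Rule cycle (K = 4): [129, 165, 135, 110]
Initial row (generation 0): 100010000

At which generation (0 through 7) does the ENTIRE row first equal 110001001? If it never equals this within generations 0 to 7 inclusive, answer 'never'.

Gen 0: 100010000
Gen 1 (rule 129): 001000111
Gen 2 (rule 165): 101010010
Gen 3 (rule 135): 101010110
Gen 4 (rule 110): 111111110
Gen 5 (rule 129): 011111100
Gen 6 (rule 165): 001111001
Gen 7 (rule 135): 110110011

Answer: never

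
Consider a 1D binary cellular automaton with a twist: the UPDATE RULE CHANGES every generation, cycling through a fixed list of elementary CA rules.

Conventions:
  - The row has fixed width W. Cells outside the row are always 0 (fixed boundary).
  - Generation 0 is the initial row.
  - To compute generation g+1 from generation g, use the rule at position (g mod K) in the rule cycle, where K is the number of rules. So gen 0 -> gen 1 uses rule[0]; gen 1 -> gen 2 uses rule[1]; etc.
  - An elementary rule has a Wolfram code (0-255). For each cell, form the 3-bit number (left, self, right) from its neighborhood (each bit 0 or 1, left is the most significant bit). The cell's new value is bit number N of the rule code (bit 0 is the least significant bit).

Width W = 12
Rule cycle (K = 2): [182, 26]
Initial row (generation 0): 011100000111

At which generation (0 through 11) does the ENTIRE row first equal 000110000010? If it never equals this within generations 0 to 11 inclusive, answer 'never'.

Gen 0: 011100000111
Gen 1 (rule 182): 101010001010
Gen 2 (rule 26): 000001010001
Gen 3 (rule 182): 000011111011
Gen 4 (rule 26): 000110000010
Gen 5 (rule 182): 001001000111
Gen 6 (rule 26): 010110101100
Gen 7 (rule 182): 111001110010
Gen 8 (rule 26): 100111001101
Gen 9 (rule 182): 111010110011
Gen 10 (rule 26): 100000101110
Gen 11 (rule 182): 110001110101

Answer: 4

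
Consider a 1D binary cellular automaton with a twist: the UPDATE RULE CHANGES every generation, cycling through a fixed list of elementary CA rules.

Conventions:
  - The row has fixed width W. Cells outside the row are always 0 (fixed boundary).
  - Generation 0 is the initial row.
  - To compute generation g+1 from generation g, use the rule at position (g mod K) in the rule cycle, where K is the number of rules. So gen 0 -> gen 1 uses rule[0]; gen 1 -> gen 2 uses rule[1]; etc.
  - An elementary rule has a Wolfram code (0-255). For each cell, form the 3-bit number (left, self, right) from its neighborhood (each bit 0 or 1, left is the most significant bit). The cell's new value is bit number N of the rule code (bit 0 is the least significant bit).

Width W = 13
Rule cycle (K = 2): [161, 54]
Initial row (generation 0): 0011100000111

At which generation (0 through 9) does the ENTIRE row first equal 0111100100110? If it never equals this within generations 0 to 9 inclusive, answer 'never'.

Gen 0: 0011100000111
Gen 1 (rule 161): 1001001110010
Gen 2 (rule 54): 1111110001111
Gen 3 (rule 161): 0111100100110
Gen 4 (rule 54): 1000011111001
Gen 5 (rule 161): 0011001110000
Gen 6 (rule 54): 0100110001000
Gen 7 (rule 161): 0000000100011
Gen 8 (rule 54): 0000001110100
Gen 9 (rule 161): 1111100101001

Answer: 3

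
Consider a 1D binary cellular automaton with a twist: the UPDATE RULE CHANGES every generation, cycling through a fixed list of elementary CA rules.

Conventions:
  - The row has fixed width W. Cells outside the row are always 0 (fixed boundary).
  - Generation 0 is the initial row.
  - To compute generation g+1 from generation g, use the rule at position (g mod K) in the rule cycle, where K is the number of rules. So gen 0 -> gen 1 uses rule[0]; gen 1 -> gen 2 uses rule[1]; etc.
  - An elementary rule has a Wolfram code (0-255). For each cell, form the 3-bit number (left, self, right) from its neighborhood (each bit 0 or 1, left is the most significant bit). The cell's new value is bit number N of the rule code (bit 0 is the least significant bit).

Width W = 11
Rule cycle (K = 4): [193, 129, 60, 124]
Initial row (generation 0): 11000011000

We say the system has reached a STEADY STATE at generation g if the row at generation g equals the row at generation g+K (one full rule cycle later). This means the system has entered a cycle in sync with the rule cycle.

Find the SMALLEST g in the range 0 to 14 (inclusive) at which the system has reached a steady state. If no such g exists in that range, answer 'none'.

Answer: none

Derivation:
Gen 0: 11000011000
Gen 1 (rule 193): 01011001011
Gen 2 (rule 129): 00000000000
Gen 3 (rule 60): 00000000000
Gen 4 (rule 124): 00000000000
Gen 5 (rule 193): 11111111111
Gen 6 (rule 129): 01111111110
Gen 7 (rule 60): 01000000001
Gen 8 (rule 124): 01100000001
Gen 9 (rule 193): 00101111100
Gen 10 (rule 129): 10000111001
Gen 11 (rule 60): 11000100101
Gen 12 (rule 124): 11100110111
Gen 13 (rule 193): 01100010011
Gen 14 (rule 129): 00001000000
Gen 15 (rule 60): 00001100000
Gen 16 (rule 124): 00001110000
Gen 17 (rule 193): 11100110111
Gen 18 (rule 129): 01000000010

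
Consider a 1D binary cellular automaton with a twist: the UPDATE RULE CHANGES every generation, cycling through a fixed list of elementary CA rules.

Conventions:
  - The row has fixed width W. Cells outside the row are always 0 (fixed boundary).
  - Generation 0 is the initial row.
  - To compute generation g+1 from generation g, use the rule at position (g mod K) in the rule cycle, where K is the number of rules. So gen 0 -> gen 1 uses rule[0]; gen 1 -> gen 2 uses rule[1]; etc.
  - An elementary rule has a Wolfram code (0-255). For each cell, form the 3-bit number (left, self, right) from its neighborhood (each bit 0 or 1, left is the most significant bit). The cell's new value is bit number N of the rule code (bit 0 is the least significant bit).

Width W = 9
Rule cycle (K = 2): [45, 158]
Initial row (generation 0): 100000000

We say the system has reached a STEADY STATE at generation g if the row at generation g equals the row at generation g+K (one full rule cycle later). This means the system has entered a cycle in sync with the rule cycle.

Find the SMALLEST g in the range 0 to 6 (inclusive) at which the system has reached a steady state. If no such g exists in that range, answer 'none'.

Gen 0: 100000000
Gen 1 (rule 45): 101111111
Gen 2 (rule 158): 101111110
Gen 3 (rule 45): 111000000
Gen 4 (rule 158): 110100000
Gen 5 (rule 45): 101101111
Gen 6 (rule 158): 101001110
Gen 7 (rule 45): 111001000
Gen 8 (rule 158): 110111100

Answer: none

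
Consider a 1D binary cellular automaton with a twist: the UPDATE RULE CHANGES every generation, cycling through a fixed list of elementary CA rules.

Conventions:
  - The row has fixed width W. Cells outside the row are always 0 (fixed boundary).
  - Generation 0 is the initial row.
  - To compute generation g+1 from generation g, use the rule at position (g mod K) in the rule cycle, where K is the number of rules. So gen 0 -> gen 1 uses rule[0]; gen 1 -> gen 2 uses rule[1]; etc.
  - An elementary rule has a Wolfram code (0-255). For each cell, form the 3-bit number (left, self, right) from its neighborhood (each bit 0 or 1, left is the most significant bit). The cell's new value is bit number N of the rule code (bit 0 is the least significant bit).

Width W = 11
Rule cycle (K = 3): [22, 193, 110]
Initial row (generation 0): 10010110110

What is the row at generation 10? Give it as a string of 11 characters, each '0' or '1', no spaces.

Answer: 00000000000

Derivation:
Gen 0: 10010110110
Gen 1 (rule 22): 11110000001
Gen 2 (rule 193): 01110111100
Gen 3 (rule 110): 11011100100
Gen 4 (rule 22): 00000011110
Gen 5 (rule 193): 11111001110
Gen 6 (rule 110): 10001011010
Gen 7 (rule 22): 11011000011
Gen 8 (rule 193): 01001011001
Gen 9 (rule 110): 11011111011
Gen 10 (rule 22): 00000000000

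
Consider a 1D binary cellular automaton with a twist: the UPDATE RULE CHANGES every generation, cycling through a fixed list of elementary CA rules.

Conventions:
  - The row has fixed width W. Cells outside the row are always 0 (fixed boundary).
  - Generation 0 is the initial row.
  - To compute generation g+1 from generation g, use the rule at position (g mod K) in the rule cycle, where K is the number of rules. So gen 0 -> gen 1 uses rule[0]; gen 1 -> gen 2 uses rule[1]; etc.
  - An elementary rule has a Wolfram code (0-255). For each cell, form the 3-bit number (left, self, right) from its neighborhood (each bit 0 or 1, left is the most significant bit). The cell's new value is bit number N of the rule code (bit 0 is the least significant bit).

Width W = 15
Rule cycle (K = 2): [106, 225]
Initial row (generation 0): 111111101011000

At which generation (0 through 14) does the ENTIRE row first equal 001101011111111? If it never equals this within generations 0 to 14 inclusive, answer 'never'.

Answer: 4

Derivation:
Gen 0: 111111101011000
Gen 1 (rule 106): 100000110111000
Gen 2 (rule 225): 001110011011011
Gen 3 (rule 106): 011010111111111
Gen 4 (rule 225): 001101011111111
Gen 5 (rule 106): 011110110000001
Gen 6 (rule 225): 001111010111100
Gen 7 (rule 106): 011001101100100
Gen 8 (rule 225): 001000110100001
Gen 9 (rule 106): 010001111000010
Gen 10 (rule 225): 000100111011000
Gen 11 (rule 106): 001001101111000
Gen 12 (rule 225): 100000110111011
Gen 13 (rule 106): 000001111101111
Gen 14 (rule 225): 111100111110111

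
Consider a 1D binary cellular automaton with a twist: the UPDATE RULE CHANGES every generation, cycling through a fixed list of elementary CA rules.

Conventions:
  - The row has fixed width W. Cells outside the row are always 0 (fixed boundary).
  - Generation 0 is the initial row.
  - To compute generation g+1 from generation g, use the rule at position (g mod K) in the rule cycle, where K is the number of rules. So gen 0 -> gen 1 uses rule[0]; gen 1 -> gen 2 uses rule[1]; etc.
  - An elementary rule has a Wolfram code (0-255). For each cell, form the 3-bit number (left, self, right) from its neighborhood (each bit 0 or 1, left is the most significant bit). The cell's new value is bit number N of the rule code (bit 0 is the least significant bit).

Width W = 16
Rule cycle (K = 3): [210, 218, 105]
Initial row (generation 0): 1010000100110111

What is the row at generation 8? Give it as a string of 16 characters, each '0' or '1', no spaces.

Gen 0: 1010000100110111
Gen 1 (rule 210): 0001001011010011
Gen 2 (rule 218): 0010110011001111
Gen 3 (rule 105): 1001110011001001
Gen 4 (rule 210): 0110111101110110
Gen 5 (rule 218): 1110111101110111
Gen 6 (rule 105): 1011100111011101
Gen 7 (rule 210): 0001111011001100
Gen 8 (rule 218): 0011111011111110

Answer: 0011111011111110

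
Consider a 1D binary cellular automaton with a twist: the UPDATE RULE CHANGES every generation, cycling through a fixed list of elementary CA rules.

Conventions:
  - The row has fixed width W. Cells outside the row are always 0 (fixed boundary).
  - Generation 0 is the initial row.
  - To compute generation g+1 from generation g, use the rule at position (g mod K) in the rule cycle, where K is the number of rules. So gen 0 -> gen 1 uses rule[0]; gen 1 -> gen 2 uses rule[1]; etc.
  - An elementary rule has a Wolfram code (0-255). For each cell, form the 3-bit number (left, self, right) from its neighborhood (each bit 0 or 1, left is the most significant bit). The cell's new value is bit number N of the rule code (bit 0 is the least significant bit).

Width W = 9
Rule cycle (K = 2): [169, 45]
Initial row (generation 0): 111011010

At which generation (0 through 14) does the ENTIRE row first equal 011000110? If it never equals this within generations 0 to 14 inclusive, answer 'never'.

Answer: 9

Derivation:
Gen 0: 111011010
Gen 1 (rule 169): 110110100
Gen 2 (rule 45): 101101101
Gen 3 (rule 169): 011011010
Gen 4 (rule 45): 010110110
Gen 5 (rule 169): 001101100
Gen 6 (rule 45): 101011001
Gen 7 (rule 169): 010110000
Gen 8 (rule 45): 011100111
Gen 9 (rule 169): 011000110
Gen 10 (rule 45): 010010100
Gen 11 (rule 169): 000001001
Gen 12 (rule 45): 111101001
Gen 13 (rule 169): 111010000
Gen 14 (rule 45): 100110111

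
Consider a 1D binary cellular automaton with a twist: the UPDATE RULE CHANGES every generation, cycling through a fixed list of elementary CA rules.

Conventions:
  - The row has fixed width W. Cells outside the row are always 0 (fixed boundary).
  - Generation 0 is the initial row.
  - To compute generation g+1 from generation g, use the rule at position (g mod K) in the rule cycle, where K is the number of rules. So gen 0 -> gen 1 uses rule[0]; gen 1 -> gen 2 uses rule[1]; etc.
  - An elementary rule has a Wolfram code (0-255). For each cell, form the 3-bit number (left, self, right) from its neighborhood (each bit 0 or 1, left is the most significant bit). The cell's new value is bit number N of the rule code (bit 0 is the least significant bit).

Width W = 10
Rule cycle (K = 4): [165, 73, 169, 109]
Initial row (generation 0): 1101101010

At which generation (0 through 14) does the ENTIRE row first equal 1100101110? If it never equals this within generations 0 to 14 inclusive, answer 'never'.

Gen 0: 1101101010
Gen 1 (rule 165): 0010011110
Gen 2 (rule 73): 1000010010
Gen 3 (rule 169): 0011000000
Gen 4 (rule 109): 1011011111
Gen 5 (rule 165): 1100101110
Gen 6 (rule 73): 1100001010
Gen 7 (rule 169): 1001100100
Gen 8 (rule 109): 1001100101
Gen 9 (rule 165): 1000000111
Gen 10 (rule 73): 0011110101
Gen 11 (rule 169): 1011101010
Gen 12 (rule 109): 1110111110
Gen 13 (rule 165): 0101011100
Gen 14 (rule 73): 0000010101

Answer: 5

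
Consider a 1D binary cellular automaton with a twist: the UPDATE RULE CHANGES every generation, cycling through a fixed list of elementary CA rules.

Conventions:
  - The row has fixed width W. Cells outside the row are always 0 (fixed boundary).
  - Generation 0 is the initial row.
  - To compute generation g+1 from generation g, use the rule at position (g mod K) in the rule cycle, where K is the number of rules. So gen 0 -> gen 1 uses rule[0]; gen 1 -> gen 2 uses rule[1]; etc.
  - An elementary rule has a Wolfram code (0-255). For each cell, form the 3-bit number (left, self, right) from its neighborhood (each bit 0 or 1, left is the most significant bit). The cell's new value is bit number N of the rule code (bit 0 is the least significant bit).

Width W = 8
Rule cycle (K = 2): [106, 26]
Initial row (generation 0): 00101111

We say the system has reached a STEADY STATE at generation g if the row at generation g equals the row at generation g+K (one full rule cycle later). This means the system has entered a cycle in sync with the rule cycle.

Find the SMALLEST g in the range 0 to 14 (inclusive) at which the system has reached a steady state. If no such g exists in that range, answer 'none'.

Answer: none

Derivation:
Gen 0: 00101111
Gen 1 (rule 106): 01011001
Gen 2 (rule 26): 10010110
Gen 3 (rule 106): 00101110
Gen 4 (rule 26): 01001001
Gen 5 (rule 106): 10010010
Gen 6 (rule 26): 01101101
Gen 7 (rule 106): 11111110
Gen 8 (rule 26): 10000001
Gen 9 (rule 106): 00000010
Gen 10 (rule 26): 00000101
Gen 11 (rule 106): 00001010
Gen 12 (rule 26): 00010001
Gen 13 (rule 106): 00100010
Gen 14 (rule 26): 01010101
Gen 15 (rule 106): 10101010
Gen 16 (rule 26): 00000001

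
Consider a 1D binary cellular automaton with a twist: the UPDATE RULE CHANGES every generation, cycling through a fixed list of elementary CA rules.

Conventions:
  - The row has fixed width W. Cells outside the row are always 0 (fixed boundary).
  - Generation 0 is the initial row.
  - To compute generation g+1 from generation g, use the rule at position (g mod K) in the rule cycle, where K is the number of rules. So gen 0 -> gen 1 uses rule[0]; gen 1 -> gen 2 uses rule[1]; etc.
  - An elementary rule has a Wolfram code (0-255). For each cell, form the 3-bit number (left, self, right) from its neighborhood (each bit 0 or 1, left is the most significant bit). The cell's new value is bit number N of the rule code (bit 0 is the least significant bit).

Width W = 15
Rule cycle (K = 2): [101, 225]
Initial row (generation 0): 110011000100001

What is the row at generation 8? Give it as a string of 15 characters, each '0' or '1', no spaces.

Gen 0: 110011000100001
Gen 1 (rule 101): 010001010101101
Gen 2 (rule 225): 000100101010110
Gen 3 (rule 101): 110100111111010
Gen 4 (rule 225): 011000011111100
Gen 5 (rule 101): 001011000000101
Gen 6 (rule 225): 100101011110010
Gen 7 (rule 101): 100111100010010
Gen 8 (rule 225): 000011101000000

Answer: 000011101000000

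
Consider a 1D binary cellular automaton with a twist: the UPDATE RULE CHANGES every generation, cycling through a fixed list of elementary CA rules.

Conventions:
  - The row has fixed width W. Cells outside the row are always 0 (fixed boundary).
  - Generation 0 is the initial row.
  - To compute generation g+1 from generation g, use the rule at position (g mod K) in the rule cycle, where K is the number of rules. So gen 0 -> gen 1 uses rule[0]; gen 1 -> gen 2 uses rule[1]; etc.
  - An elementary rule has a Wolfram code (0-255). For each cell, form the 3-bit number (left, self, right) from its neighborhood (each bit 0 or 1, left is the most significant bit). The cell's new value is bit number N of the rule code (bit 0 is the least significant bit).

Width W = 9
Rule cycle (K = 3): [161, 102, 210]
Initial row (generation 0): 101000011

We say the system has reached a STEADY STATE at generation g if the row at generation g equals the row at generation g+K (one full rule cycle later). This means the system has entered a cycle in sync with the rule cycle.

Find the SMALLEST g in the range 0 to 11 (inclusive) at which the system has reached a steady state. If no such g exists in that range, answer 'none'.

Gen 0: 101000011
Gen 1 (rule 161): 010011000
Gen 2 (rule 102): 110101000
Gen 3 (rule 210): 010000100
Gen 4 (rule 161): 000110001
Gen 5 (rule 102): 001010011
Gen 6 (rule 210): 010001101
Gen 7 (rule 161): 000100010
Gen 8 (rule 102): 001100110
Gen 9 (rule 210): 010111011
Gen 10 (rule 161): 001010100
Gen 11 (rule 102): 011111100
Gen 12 (rule 210): 101111110
Gen 13 (rule 161): 010111100
Gen 14 (rule 102): 111000100

Answer: none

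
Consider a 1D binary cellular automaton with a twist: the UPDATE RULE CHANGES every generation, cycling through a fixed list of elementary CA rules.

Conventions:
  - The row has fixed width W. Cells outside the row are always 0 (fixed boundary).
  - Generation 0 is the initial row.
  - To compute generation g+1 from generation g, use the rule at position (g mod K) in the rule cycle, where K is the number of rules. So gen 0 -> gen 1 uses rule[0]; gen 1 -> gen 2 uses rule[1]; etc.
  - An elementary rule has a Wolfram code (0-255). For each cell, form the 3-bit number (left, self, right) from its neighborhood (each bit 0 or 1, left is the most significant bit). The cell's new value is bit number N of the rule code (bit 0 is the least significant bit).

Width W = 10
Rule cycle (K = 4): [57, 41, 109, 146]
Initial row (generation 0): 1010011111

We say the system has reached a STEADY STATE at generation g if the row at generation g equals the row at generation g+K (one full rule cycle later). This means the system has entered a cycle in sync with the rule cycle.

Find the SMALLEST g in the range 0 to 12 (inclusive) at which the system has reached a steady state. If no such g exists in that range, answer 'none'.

Gen 0: 1010011111
Gen 1 (rule 57): 0101010000
Gen 2 (rule 41): 0010100111
Gen 3 (rule 109): 1011100101
Gen 4 (rule 146): 0001011000
Gen 5 (rule 57): 1100110111
Gen 6 (rule 41): 1000101100
Gen 7 (rule 109): 1010111101
Gen 8 (rule 146): 0000011000
Gen 9 (rule 57): 1111010111
Gen 10 (rule 41): 1000101100
Gen 11 (rule 109): 1010111101
Gen 12 (rule 146): 0000011000
Gen 13 (rule 57): 1111010111
Gen 14 (rule 41): 1000101100
Gen 15 (rule 109): 1010111101
Gen 16 (rule 146): 0000011000

Answer: 6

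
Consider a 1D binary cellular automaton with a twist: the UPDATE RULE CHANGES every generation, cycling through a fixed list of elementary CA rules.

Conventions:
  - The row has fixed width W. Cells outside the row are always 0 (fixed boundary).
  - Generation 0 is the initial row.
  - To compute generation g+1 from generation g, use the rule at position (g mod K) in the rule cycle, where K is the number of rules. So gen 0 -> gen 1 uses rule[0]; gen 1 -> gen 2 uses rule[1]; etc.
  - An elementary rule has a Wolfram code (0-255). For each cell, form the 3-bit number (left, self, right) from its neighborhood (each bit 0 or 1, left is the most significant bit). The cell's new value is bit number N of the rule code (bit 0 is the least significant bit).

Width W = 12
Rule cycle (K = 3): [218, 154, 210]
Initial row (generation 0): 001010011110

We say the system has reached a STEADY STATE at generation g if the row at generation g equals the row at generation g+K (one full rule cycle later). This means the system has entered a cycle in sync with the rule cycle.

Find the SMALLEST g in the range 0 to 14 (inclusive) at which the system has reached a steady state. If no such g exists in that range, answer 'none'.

Answer: 10

Derivation:
Gen 0: 001010011110
Gen 1 (rule 218): 010001111111
Gen 2 (rule 154): 101011111110
Gen 3 (rule 210): 000001111111
Gen 4 (rule 218): 000011111111
Gen 5 (rule 154): 000111111110
Gen 6 (rule 210): 001011111111
Gen 7 (rule 218): 010011111111
Gen 8 (rule 154): 101111111110
Gen 9 (rule 210): 000111111111
Gen 10 (rule 218): 001111111111
Gen 11 (rule 154): 011111111110
Gen 12 (rule 210): 101111111111
Gen 13 (rule 218): 001111111111
Gen 14 (rule 154): 011111111110
Gen 15 (rule 210): 101111111111
Gen 16 (rule 218): 001111111111
Gen 17 (rule 154): 011111111110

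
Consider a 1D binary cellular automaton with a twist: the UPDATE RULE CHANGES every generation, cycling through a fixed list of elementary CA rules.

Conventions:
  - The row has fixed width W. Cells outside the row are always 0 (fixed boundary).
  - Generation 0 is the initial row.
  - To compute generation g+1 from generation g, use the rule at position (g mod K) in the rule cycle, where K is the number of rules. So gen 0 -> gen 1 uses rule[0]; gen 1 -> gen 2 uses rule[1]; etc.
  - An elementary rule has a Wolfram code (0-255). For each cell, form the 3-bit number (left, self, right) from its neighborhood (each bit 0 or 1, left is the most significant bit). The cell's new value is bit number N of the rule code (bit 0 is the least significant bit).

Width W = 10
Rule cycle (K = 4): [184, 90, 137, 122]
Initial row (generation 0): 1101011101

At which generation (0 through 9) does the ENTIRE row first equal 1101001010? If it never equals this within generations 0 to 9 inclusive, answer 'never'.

Gen 0: 1101011101
Gen 1 (rule 184): 1010111010
Gen 2 (rule 90): 0000101001
Gen 3 (rule 137): 1110000000
Gen 4 (rule 122): 1011000000
Gen 5 (rule 184): 0110100000
Gen 6 (rule 90): 1110010000
Gen 7 (rule 137): 1100000111
Gen 8 (rule 122): 1110001101
Gen 9 (rule 184): 1101001010

Answer: 9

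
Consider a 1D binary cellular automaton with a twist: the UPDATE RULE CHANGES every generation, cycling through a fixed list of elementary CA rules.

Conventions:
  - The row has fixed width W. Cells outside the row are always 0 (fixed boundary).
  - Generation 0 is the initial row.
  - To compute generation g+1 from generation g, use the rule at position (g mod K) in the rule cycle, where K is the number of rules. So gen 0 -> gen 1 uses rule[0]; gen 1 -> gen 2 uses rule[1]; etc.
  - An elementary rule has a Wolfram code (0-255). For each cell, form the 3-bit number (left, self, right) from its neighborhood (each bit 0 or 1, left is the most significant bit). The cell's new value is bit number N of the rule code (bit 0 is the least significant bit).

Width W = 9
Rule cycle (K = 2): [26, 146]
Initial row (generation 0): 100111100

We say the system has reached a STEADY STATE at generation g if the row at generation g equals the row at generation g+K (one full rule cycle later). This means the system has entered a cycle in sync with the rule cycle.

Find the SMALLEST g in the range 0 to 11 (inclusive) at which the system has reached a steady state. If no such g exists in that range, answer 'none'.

Gen 0: 100111100
Gen 1 (rule 26): 011100010
Gen 2 (rule 146): 101010101
Gen 3 (rule 26): 000000000
Gen 4 (rule 146): 000000000
Gen 5 (rule 26): 000000000
Gen 6 (rule 146): 000000000
Gen 7 (rule 26): 000000000
Gen 8 (rule 146): 000000000
Gen 9 (rule 26): 000000000
Gen 10 (rule 146): 000000000
Gen 11 (rule 26): 000000000
Gen 12 (rule 146): 000000000
Gen 13 (rule 26): 000000000

Answer: 3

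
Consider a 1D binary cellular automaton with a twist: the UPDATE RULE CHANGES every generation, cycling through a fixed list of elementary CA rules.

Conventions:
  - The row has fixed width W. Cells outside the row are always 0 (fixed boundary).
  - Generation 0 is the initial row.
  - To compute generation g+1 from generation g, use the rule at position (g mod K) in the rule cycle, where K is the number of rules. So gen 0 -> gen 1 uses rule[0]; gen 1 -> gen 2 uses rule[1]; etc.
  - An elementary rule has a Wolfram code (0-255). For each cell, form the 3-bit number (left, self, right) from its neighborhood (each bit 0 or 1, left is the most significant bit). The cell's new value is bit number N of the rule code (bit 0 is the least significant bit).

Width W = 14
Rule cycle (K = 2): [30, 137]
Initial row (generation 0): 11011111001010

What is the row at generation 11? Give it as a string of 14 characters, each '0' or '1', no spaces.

Answer: 10001011000010

Derivation:
Gen 0: 11011111001010
Gen 1 (rule 30): 10010000111011
Gen 2 (rule 137): 00000110110010
Gen 3 (rule 30): 00001100101111
Gen 4 (rule 137): 11101000001110
Gen 5 (rule 30): 10001100011001
Gen 6 (rule 137): 00101001010000
Gen 7 (rule 30): 01101111011000
Gen 8 (rule 137): 01001110010011
Gen 9 (rule 30): 11111001111110
Gen 10 (rule 137): 11110001111100
Gen 11 (rule 30): 10001011000010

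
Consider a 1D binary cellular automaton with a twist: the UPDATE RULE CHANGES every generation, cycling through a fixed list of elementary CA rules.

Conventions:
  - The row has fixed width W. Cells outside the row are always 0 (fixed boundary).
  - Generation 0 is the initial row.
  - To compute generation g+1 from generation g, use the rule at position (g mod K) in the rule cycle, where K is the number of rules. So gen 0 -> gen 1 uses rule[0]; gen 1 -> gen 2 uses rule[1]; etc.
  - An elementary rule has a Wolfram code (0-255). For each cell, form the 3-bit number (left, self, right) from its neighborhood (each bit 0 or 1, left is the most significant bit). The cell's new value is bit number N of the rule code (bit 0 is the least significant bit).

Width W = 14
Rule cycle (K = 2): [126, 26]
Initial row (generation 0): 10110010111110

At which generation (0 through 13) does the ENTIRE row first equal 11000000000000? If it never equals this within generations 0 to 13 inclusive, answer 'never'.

Answer: 11

Derivation:
Gen 0: 10110010111110
Gen 1 (rule 126): 11111111100011
Gen 2 (rule 26): 10000000010110
Gen 3 (rule 126): 11000000111111
Gen 4 (rule 26): 10100001100000
Gen 5 (rule 126): 11110011110000
Gen 6 (rule 26): 10001110001000
Gen 7 (rule 126): 11011011011100
Gen 8 (rule 26): 10010010010010
Gen 9 (rule 126): 11111111111111
Gen 10 (rule 26): 10000000000000
Gen 11 (rule 126): 11000000000000
Gen 12 (rule 26): 10100000000000
Gen 13 (rule 126): 11110000000000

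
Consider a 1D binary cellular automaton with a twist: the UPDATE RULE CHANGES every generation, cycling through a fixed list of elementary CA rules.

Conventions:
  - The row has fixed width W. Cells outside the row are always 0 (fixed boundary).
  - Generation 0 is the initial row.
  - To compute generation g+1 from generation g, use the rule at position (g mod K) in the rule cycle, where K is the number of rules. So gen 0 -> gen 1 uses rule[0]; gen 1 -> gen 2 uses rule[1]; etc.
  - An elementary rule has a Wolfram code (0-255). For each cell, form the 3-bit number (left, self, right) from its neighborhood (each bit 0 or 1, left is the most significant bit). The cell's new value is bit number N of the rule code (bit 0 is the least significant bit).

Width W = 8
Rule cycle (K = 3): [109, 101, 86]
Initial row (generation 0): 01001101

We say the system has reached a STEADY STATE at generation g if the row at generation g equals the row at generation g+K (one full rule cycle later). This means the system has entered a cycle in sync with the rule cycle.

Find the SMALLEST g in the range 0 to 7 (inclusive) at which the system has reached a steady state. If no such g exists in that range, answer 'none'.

Answer: none

Derivation:
Gen 0: 01001101
Gen 1 (rule 109): 01001111
Gen 2 (rule 101): 01000001
Gen 3 (rule 86): 11100011
Gen 4 (rule 109): 10101011
Gen 5 (rule 101): 11111101
Gen 6 (rule 86): 00000101
Gen 7 (rule 109): 11110111
Gen 8 (rule 101): 00011001
Gen 9 (rule 86): 00101111
Gen 10 (rule 109): 10111001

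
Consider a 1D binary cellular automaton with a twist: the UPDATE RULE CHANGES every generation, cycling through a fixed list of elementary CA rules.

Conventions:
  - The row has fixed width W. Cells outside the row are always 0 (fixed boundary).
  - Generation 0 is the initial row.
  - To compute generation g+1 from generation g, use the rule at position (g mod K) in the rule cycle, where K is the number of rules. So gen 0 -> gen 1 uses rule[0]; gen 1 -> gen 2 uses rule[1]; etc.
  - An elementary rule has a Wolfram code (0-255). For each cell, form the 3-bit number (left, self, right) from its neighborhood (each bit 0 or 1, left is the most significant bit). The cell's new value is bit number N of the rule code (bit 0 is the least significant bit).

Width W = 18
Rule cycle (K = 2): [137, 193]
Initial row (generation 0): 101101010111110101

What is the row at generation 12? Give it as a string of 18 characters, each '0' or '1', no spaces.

Gen 0: 101101010111110101
Gen 1 (rule 137): 001000000111100000
Gen 2 (rule 193): 100011110011101111
Gen 3 (rule 137): 001011100011001110
Gen 4 (rule 193): 100001101001000110
Gen 5 (rule 137): 001101000000010100
Gen 6 (rule 193): 100100011111000001
Gen 7 (rule 137): 000001011110011100
Gen 8 (rule 193): 111100001110001101
Gen 9 (rule 137): 111001101100101000
Gen 10 (rule 193): 011000100100000011
Gen 11 (rule 137): 010010000001111010
Gen 12 (rule 193): 000000111100111000

Answer: 000000111100111000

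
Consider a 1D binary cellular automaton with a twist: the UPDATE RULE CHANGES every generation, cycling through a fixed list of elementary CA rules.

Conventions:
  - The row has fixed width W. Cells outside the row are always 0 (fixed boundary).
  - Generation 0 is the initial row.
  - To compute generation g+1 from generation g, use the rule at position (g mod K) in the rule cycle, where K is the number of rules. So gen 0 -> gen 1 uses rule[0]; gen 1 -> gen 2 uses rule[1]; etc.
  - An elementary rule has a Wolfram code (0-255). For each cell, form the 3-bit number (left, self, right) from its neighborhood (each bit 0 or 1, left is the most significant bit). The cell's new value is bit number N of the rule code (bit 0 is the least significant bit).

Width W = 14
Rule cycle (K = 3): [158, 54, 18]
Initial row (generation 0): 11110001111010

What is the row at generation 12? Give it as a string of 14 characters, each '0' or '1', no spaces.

Gen 0: 11110001111010
Gen 1 (rule 158): 11101011110011
Gen 2 (rule 54): 00011100001100
Gen 3 (rule 18): 00100010010010
Gen 4 (rule 158): 01110111111111
Gen 5 (rule 54): 10001000000000
Gen 6 (rule 18): 01010100000000
Gen 7 (rule 158): 11010110000000
Gen 8 (rule 54): 00111001000000
Gen 9 (rule 18): 01000110100000
Gen 10 (rule 158): 11101100110000
Gen 11 (rule 54): 00010011001000
Gen 12 (rule 18): 00101100110100

Answer: 00101100110100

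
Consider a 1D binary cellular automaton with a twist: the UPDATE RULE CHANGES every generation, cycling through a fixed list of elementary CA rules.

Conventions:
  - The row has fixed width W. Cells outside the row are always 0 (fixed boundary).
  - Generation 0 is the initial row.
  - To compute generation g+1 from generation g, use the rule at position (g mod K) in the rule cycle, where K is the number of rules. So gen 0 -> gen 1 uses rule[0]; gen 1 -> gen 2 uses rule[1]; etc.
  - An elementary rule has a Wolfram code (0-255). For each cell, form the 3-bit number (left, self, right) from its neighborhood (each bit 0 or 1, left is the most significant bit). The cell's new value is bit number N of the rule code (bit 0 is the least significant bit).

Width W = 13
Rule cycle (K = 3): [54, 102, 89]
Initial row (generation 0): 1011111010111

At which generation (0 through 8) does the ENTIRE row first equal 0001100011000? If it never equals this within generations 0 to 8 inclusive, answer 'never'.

Answer: 7

Derivation:
Gen 0: 1011111010111
Gen 1 (rule 54): 1100000111000
Gen 2 (rule 102): 0100001001000
Gen 3 (rule 89): 0011100100111
Gen 4 (rule 54): 0100011111000
Gen 5 (rule 102): 1100100001000
Gen 6 (rule 89): 1110011100111
Gen 7 (rule 54): 0001100011000
Gen 8 (rule 102): 0010100101000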